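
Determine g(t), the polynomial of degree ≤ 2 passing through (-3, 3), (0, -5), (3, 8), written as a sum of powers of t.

Build the Lagrange basis polynomials:
L_0(t) = t(t - 3) / [18] = (1/18)t^2 - (1/6)t
L_1(t) = (t + 3)(t - 3) / [-9] = -(1/9)t^2 + 1
L_2(t) = (t + 3)t / [18] = (1/18)t^2 + (1/6)t
g(t) = 3·L_0 + (-5)·L_1 + 8·L_2
  3·L_0(t) = (1/6)t^2 - (1/2)t
  (-5)·L_1(t) = (5/9)t^2 - 5
  8·L_2(t) = (4/9)t^2 + (4/3)t
Adding term by term: (7/6)t^2 + (5/6)t - 5

g(t) = (7/6)t^2 + (5/6)t - 5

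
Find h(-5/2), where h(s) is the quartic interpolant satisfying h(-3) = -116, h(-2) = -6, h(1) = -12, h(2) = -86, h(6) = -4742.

Evaluate each Lagrange basis at s = -5/2:
L_0(-5/2) = (-1/2)·(-7/2)·(-9/2)·(-17/2)/[(-1)·(-4)·(-5)·(-9)] = 119/320
L_1(-5/2) = (1/2)·(-7/2)·(-9/2)·(-17/2)/[(1)·(-3)·(-4)·(-8)] = 357/512
L_2(-5/2) = (1/2)·(-1/2)·(-9/2)·(-17/2)/[(4)·(3)·(-1)·(-5)] = -51/320
L_3(-5/2) = (1/2)·(-1/2)·(-7/2)·(-17/2)/[(5)·(4)·(1)·(-4)] = 119/1280
L_4(-5/2) = (1/2)·(-1/2)·(-7/2)·(-9/2)/[(9)·(8)·(5)·(4)] = -7/2560
Sum: (-116)·(119/320) + (-6)·(357/512) + (-12)·(-51/320) + (-86)·(119/1280) + (-4742)·(-7/2560) = -647/16

-647/16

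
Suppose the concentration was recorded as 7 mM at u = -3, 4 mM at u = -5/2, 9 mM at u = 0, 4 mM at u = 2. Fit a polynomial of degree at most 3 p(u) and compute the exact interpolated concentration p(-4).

107/5

L_0(-4) = (-3/2)·(-4)·(-6)/[(-1/2)·(-3)·(-5)] = 24/5
L_1(-4) = (-1)·(-4)·(-6)/[(1/2)·(-5/2)·(-9/2)] = -64/15
L_2(-4) = (-1)·(-3/2)·(-6)/[(3)·(5/2)·(-2)] = 3/5
L_3(-4) = (-1)·(-3/2)·(-4)/[(5)·(9/2)·(2)] = -2/15
Sum: 7·(24/5) + 4·(-64/15) + 9·(3/5) + 4·(-2/15) = 107/5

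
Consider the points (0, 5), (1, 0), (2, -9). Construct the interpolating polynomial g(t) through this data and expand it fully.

g(t) = -2t^2 - 3t + 5

L_0(t) = (t - 1)(t - 2) / [2] = (1/2)t^2 - (3/2)t + 1
L_1(t) = t(t - 2) / [-1] = -t^2 + 2t
L_2(t) = t(t - 1) / [2] = (1/2)t^2 - (1/2)t
g(t) = 5·L_0 + 0·L_1 + (-9)·L_2
  5·L_0(t) = (5/2)t^2 - (15/2)t + 5
  0·L_1(t) = 0
  (-9)·L_2(t) = -(9/2)t^2 + (9/2)t
Adding term by term: -2t^2 - 3t + 5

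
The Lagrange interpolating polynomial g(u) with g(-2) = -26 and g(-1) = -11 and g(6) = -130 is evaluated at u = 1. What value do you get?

-5

L_0(1) = (2)·(-5)/[(-1)·(-8)] = -5/4
L_1(1) = (3)·(-5)/[(1)·(-7)] = 15/7
L_2(1) = (3)·(2)/[(8)·(7)] = 3/28
Sum: (-26)·(-5/4) + (-11)·(15/7) + (-130)·(3/28) = -5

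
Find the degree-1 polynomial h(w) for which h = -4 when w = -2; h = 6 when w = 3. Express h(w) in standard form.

h(w) = 2w

Build the Lagrange basis polynomials:
L_0(w) = (w - 3) / [-5] = -(1/5)w + 3/5
L_1(w) = (w + 2) / [5] = (1/5)w + 2/5
h(w) = (-4)·L_0 + 6·L_1
  (-4)·L_0(w) = (4/5)w - 12/5
  6·L_1(w) = (6/5)w + 12/5
Adding term by term: 2w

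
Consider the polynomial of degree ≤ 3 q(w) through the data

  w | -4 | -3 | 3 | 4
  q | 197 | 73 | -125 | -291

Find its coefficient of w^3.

Build the Lagrange basis polynomials:
L_0(w) = (w + 3)(w - 3)(w - 4) / [-56] = -(1/56)w^3 + (1/14)w^2 + (9/56)w - 9/14
L_1(w) = (w + 4)(w - 3)(w - 4) / [42] = (1/42)w^3 - (1/14)w^2 - (8/21)w + 8/7
L_2(w) = (w + 4)(w + 3)(w - 4) / [-42] = -(1/42)w^3 - (1/14)w^2 + (8/21)w + 8/7
L_3(w) = (w + 4)(w + 3)(w - 3) / [56] = (1/56)w^3 + (1/14)w^2 - (9/56)w - 9/14
q(w) = 197·L_0 + 73·L_1 + (-125)·L_2 + (-291)·L_3
Only the coefficient of w^3 is needed; take it from each L_i and combine:
197·(-1/56) + 73·(1/42) + (-125)·(-1/42) + (-291)·(1/56) = -4

-4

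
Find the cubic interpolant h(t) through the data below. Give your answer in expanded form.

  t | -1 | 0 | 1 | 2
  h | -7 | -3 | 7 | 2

Newton's divided differences:
h[-1,0] = (-3 - (-7)) / (0 - (-1)) = 4
h[0,1] = (7 - (-3)) / (1 - 0) = 10
h[1,2] = (2 - 7) / (2 - 1) = -5
h[-1,0,1] = (10 - 4) / (1 - (-1)) = 3
h[0,1,2] = (-5 - 10) / (2 - 0) = -15/2
h[-1,0,1,2] = (-15/2 - 3) / (2 - (-1)) = -7/2
h(t) = -7 + 4·(t + 1) + 3·(t + 1)t + (-7/2)·(t + 1)t(t - 1)
Expanding: h(t) = -(7/2)t^3 + 3t^2 + (21/2)t - 3

h(t) = -(7/2)t^3 + 3t^2 + (21/2)t - 3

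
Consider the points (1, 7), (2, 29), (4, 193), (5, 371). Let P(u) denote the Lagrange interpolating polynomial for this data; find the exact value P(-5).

Evaluate each Lagrange basis at u = -5:
L_0(-5) = (-7)·(-9)·(-10)/[(-1)·(-3)·(-4)] = 105/2
L_1(-5) = (-6)·(-9)·(-10)/[(1)·(-2)·(-3)] = -90
L_2(-5) = (-6)·(-7)·(-10)/[(3)·(2)·(-1)] = 70
L_3(-5) = (-6)·(-7)·(-9)/[(4)·(3)·(1)] = -63/2
Sum: 7·(105/2) + 29·(-90) + 193·(70) + 371·(-63/2) = -419

-419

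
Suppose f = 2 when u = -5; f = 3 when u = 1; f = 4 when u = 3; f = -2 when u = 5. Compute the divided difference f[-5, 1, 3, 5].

f[-5,1] = (3 - 2) / (1 - (-5)) = 1/6
f[1,3] = (4 - 3) / (3 - 1) = 1/2
f[3,5] = (-2 - 4) / (5 - 3) = -3
f[-5,1,3] = (1/2 - 1/6) / (3 - (-5)) = 1/24
f[1,3,5] = (-3 - 1/2) / (5 - 1) = -7/8
f[-5,1,3,5] = (-7/8 - 1/24) / (5 - (-5)) = -11/120

-11/120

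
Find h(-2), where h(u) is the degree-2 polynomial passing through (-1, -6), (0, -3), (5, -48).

-13

Using Newton's divided-difference form:
h[-1,0] = (-3 - (-6)) / (0 - (-1)) = 3
h[0,5] = (-48 - (-3)) / (5 - 0) = -9
h[-1,0,5] = (-9 - 3) / (5 - (-1)) = -2
h(-2) = -6 + 3·(-1) + (-2)·(-1)·(-2) = -13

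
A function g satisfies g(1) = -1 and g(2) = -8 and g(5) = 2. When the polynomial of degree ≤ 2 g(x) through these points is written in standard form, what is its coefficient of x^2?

L_0(x) = (x - 2)(x - 5) / [4] = (1/4)x^2 - (7/4)x + 5/2
L_1(x) = (x - 1)(x - 5) / [-3] = -(1/3)x^2 + 2x - 5/3
L_2(x) = (x - 1)(x - 2) / [12] = (1/12)x^2 - (1/4)x + 1/6
g(x) = (-1)·L_0 + (-8)·L_1 + 2·L_2
Only the coefficient of x^2 is needed; take it from each L_i and combine:
(-1)·(1/4) + (-8)·(-1/3) + 2·(1/12) = 31/12

31/12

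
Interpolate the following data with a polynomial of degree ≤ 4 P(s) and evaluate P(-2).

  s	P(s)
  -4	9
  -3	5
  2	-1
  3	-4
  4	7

60/7

Using Newton's divided-difference form:
P[-4,-3] = (5 - 9) / (-3 - (-4)) = -4
P[-3,2] = (-1 - 5) / (2 - (-3)) = -6/5
P[2,3] = (-4 - (-1)) / (3 - 2) = -3
P[3,4] = (7 - (-4)) / (4 - 3) = 11
P[-4,-3,2] = (-6/5 - (-4)) / (2 - (-4)) = 7/15
P[-3,2,3] = (-3 - (-6/5)) / (3 - (-3)) = -3/10
P[2,3,4] = (11 - (-3)) / (4 - 2) = 7
P[-4,-3,2,3] = (-3/10 - 7/15) / (3 - (-4)) = -23/210
P[-3,2,3,4] = (7 - (-3/10)) / (4 - (-3)) = 73/70
P[-4,-3,2,3,4] = (73/70 - (-23/210)) / (4 - (-4)) = 121/840
P(-2) = 9 + (-4)·(2) + (7/15)·(2)·(1) + (-23/210)·(2)·(1)·(-4) + (121/840)·(2)·(1)·(-4)·(-5) = 60/7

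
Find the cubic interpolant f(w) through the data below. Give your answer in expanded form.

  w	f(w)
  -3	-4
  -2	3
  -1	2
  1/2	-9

f(w) = (44/105)w^3 - (52/35)w^2 - (881/105)w - 157/35

Build the Lagrange basis polynomials:
L_0(w) = (w + 2)(w + 1)(w - 1/2) / [-7] = -(1/7)w^3 - (5/14)w^2 - (1/14)w + 1/7
L_1(w) = (w + 3)(w + 1)(w - 1/2) / [5/2] = (2/5)w^3 + (7/5)w^2 + (2/5)w - 3/5
L_2(w) = (w + 3)(w + 2)(w - 1/2) / [-3] = -(1/3)w^3 - (3/2)w^2 - (7/6)w + 1
L_3(w) = (w + 3)(w + 2)(w + 1) / [105/8] = (8/105)w^3 + (16/35)w^2 + (88/105)w + 16/35
f(w) = (-4)·L_0 + 3·L_1 + 2·L_2 + (-9)·L_3
  (-4)·L_0(w) = (4/7)w^3 + (10/7)w^2 + (2/7)w - 4/7
  3·L_1(w) = (6/5)w^3 + (21/5)w^2 + (6/5)w - 9/5
  2·L_2(w) = -(2/3)w^3 - 3w^2 - (7/3)w + 2
  (-9)·L_3(w) = -(24/35)w^3 - (144/35)w^2 - (264/35)w - 144/35
Adding term by term: (44/105)w^3 - (52/35)w^2 - (881/105)w - 157/35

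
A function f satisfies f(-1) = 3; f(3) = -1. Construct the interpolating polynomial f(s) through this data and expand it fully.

f(s) = -s + 2

L_0(s) = (s - 3) / [-4] = -(1/4)s + 3/4
L_1(s) = (s + 1) / [4] = (1/4)s + 1/4
f(s) = 3·L_0 + (-1)·L_1
  3·L_0(s) = -(3/4)s + 9/4
  (-1)·L_1(s) = -(1/4)s - 1/4
Adding term by term: -s + 2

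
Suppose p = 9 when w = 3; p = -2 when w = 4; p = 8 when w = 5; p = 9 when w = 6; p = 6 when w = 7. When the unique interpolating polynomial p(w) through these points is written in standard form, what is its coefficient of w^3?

L_0(w) = (w - 4)(w - 5)(w - 6)(w - 7) / [24] = (1/24)w^4 - (11/12)w^3 + (179/24)w^2 - (319/12)w + 35
L_1(w) = (w - 3)(w - 5)(w - 6)(w - 7) / [-6] = -(1/6)w^4 + (7/2)w^3 - (161/6)w^2 + (177/2)w - 105
L_2(w) = (w - 3)(w - 4)(w - 6)(w - 7) / [4] = (1/4)w^4 - 5w^3 + (145/4)w^2 - (225/2)w + 126
L_3(w) = (w - 3)(w - 4)(w - 5)(w - 7) / [-6] = -(1/6)w^4 + (19/6)w^3 - (131/6)w^2 + (389/6)w - 70
L_4(w) = (w - 3)(w - 4)(w - 5)(w - 6) / [24] = (1/24)w^4 - (3/4)w^3 + (119/24)w^2 - (57/4)w + 15
p(w) = 9·L_0 + (-2)·L_1 + 8·L_2 + 9·L_3 + 6·L_4
Only the coefficient of w^3 is needed; take it from each L_i and combine:
9·(-11/12) + (-2)·(7/2) + 8·(-5) + 9·(19/6) + 6·(-3/4) = -125/4

-125/4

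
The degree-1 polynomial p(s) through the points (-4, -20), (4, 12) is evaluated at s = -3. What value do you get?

-16

Evaluate each Lagrange basis at s = -3:
L_0(-3) = (-7)/[(-8)] = 7/8
L_1(-3) = (1)/[(8)] = 1/8
Sum: (-20)·(7/8) + 12·(1/8) = -16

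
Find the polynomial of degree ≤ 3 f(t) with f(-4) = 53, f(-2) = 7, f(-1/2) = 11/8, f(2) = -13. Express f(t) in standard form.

Newton's divided differences:
f[-4,-2] = (7 - 53) / (-2 - (-4)) = -23
f[-2,-1/2] = (11/8 - 7) / (-1/2 - (-2)) = -15/4
f[-1/2,2] = (-13 - 11/8) / (2 - (-1/2)) = -23/4
f[-4,-2,-1/2] = (-15/4 - (-23)) / (-1/2 - (-4)) = 11/2
f[-2,-1/2,2] = (-23/4 - (-15/4)) / (2 - (-2)) = -1/2
f[-4,-2,-1/2,2] = (-1/2 - 11/2) / (2 - (-4)) = -1
f(t) = 53 + (-23)·(t + 4) + (11/2)·(t + 4)(t + 2) + (-1)·(t + 4)(t + 2)(t + 1/2)
Expanding: f(t) = -t^3 - t^2 - t + 1

f(t) = -t^3 - t^2 - t + 1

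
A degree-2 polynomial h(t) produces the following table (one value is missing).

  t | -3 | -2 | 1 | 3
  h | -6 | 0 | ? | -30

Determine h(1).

-6

The 3 known values determine h uniquely (degree ≤ 2).
Evaluate each Lagrange basis at t = 1:
L_0(1) = (3)·(-2)/[(-1)·(-6)] = -1
L_1(1) = (4)·(-2)/[(1)·(-5)] = 8/5
L_2(1) = (4)·(3)/[(6)·(5)] = 2/5
Sum: (-6)·(-1) + 0 + (-30)·(2/5) = -6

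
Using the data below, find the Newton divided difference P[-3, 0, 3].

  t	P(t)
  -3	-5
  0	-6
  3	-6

P[-3,0] = (-6 - (-5)) / (0 - (-3)) = -1/3
P[0,3] = (-6 - (-6)) / (3 - 0) = 0
P[-3,0,3] = (0 - (-1/3)) / (3 - (-3)) = 1/18

1/18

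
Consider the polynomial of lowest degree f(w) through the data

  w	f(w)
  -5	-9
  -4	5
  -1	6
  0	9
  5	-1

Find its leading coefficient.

Build the Lagrange basis polynomials:
L_0(w) = (w + 4)(w + 1)w(w - 5) / [200] = (1/200)w^4 - (21/200)w^2 - (1/10)w
L_1(w) = (w + 5)(w + 1)w(w - 5) / [-108] = -(1/108)w^4 - (1/108)w^3 + (25/108)w^2 + (25/108)w
L_2(w) = (w + 5)(w + 4)w(w - 5) / [72] = (1/72)w^4 + (1/18)w^3 - (25/72)w^2 - (25/18)w
L_3(w) = (w + 5)(w + 4)(w + 1)(w - 5) / [-100] = -(1/100)w^4 - (1/20)w^3 + (21/100)w^2 + (5/4)w + 1
L_4(w) = (w + 5)(w + 4)(w + 1)w / [2700] = (1/2700)w^4 + (1/270)w^3 + (29/2700)w^2 + (1/135)w
f(w) = (-9)·L_0 + 5·L_1 + 6·L_2 + 9·L_3 + (-1)·L_4
Only the coefficient of w^4 is needed; take it from each L_i and combine:
(-9)·(1/200) + 5·(-1/108) + 6·(1/72) + 9·(-1/100) + (-1)·(1/2700) = -59/600

-59/600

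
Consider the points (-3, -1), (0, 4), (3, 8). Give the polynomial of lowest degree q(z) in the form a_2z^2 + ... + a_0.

q(z) = -(1/18)z^2 + (3/2)z + 4

L_0(z) = z(z - 3) / [18] = (1/18)z^2 - (1/6)z
L_1(z) = (z + 3)(z - 3) / [-9] = -(1/9)z^2 + 1
L_2(z) = (z + 3)z / [18] = (1/18)z^2 + (1/6)z
q(z) = (-1)·L_0 + 4·L_1 + 8·L_2
  (-1)·L_0(z) = -(1/18)z^2 + (1/6)z
  4·L_1(z) = -(4/9)z^2 + 4
  8·L_2(z) = (4/9)z^2 + (4/3)z
Adding term by term: -(1/18)z^2 + (3/2)z + 4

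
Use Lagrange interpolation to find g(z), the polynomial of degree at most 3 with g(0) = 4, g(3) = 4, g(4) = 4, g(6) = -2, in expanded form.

g(z) = -(1/6)z^3 + (7/6)z^2 - 2z + 4

Build the Lagrange basis polynomials:
L_0(z) = (z - 3)(z - 4)(z - 6) / [-72] = -(1/72)z^3 + (13/72)z^2 - (3/4)z + 1
L_1(z) = z(z - 4)(z - 6) / [9] = (1/9)z^3 - (10/9)z^2 + (8/3)z
L_2(z) = z(z - 3)(z - 6) / [-8] = -(1/8)z^3 + (9/8)z^2 - (9/4)z
L_3(z) = z(z - 3)(z - 4) / [36] = (1/36)z^3 - (7/36)z^2 + (1/3)z
g(z) = 4·L_0 + 4·L_1 + 4·L_2 + (-2)·L_3
  4·L_0(z) = -(1/18)z^3 + (13/18)z^2 - 3z + 4
  4·L_1(z) = (4/9)z^3 - (40/9)z^2 + (32/3)z
  4·L_2(z) = -(1/2)z^3 + (9/2)z^2 - 9z
  (-2)·L_3(z) = -(1/18)z^3 + (7/18)z^2 - (2/3)z
Adding term by term: -(1/6)z^3 + (7/6)z^2 - 2z + 4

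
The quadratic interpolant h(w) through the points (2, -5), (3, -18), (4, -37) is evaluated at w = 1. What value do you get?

2

Evaluate each Lagrange basis at w = 1:
L_0(1) = (-2)·(-3)/[(-1)·(-2)] = 3
L_1(1) = (-1)·(-3)/[(1)·(-1)] = -3
L_2(1) = (-1)·(-2)/[(2)·(1)] = 1
Sum: (-5)·(3) + (-18)·(-3) + (-37)·(1) = 2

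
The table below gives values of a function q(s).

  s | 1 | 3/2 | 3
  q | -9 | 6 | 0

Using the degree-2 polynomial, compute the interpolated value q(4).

-93/2

L_0(4) = (5/2)·(1)/[(-1/2)·(-2)] = 5/2
L_1(4) = (3)·(1)/[(1/2)·(-3/2)] = -4
L_2(4) = (3)·(5/2)/[(2)·(3/2)] = 5/2
Sum: (-9)·(5/2) + 6·(-4) + 0 = -93/2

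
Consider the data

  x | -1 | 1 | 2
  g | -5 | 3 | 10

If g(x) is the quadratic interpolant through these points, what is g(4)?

Evaluate each Lagrange basis at x = 4:
L_0(4) = (3)·(2)/[(-2)·(-3)] = 1
L_1(4) = (5)·(2)/[(2)·(-1)] = -5
L_2(4) = (5)·(3)/[(3)·(1)] = 5
Sum: (-5)·(1) + 3·(-5) + 10·(5) = 30

30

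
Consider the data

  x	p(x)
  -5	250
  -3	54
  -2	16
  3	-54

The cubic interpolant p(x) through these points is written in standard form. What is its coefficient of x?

0

Build the Lagrange basis polynomials:
L_0(x) = (x + 3)(x + 2)(x - 3) / [-48] = -(1/48)x^3 - (1/24)x^2 + (3/16)x + 3/8
L_1(x) = (x + 5)(x + 2)(x - 3) / [12] = (1/12)x^3 + (1/3)x^2 - (11/12)x - 5/2
L_2(x) = (x + 5)(x + 3)(x - 3) / [-15] = -(1/15)x^3 - (1/3)x^2 + (3/5)x + 3
L_3(x) = (x + 5)(x + 3)(x + 2) / [240] = (1/240)x^3 + (1/24)x^2 + (31/240)x + 1/8
p(x) = 250·L_0 + 54·L_1 + 16·L_2 + (-54)·L_3
Only the coefficient of x is needed; take it from each L_i and combine:
250·(3/16) + 54·(-11/12) + 16·(3/5) + (-54)·(31/240) = 0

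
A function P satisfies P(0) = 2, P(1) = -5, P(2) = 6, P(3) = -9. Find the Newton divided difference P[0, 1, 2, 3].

P[0,1] = (-5 - 2) / (1 - 0) = -7
P[1,2] = (6 - (-5)) / (2 - 1) = 11
P[2,3] = (-9 - 6) / (3 - 2) = -15
P[0,1,2] = (11 - (-7)) / (2 - 0) = 9
P[1,2,3] = (-15 - 11) / (3 - 1) = -13
P[0,1,2,3] = (-13 - 9) / (3 - 0) = -22/3

-22/3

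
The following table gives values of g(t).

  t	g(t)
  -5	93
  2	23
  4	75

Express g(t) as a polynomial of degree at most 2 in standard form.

Newton's divided differences:
g[-5,2] = (23 - 93) / (2 - (-5)) = -10
g[2,4] = (75 - 23) / (4 - 2) = 26
g[-5,2,4] = (26 - (-10)) / (4 - (-5)) = 4
g(t) = 93 + (-10)·(t + 5) + 4·(t + 5)(t - 2)
Expanding: g(t) = 4t^2 + 2t + 3

g(t) = 4t^2 + 2t + 3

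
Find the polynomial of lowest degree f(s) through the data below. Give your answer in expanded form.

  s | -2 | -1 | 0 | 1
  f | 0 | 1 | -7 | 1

f(s) = (25/6)s^3 + 8s^2 - (25/6)s - 7

L_0(s) = (s + 1)s(s - 1) / [-6] = -(1/6)s^3 + (1/6)s
L_1(s) = (s + 2)s(s - 1) / [2] = (1/2)s^3 + (1/2)s^2 - s
L_2(s) = (s + 2)(s + 1)(s - 1) / [-2] = -(1/2)s^3 - s^2 + (1/2)s + 1
L_3(s) = (s + 2)(s + 1)s / [6] = (1/6)s^3 + (1/2)s^2 + (1/3)s
f(s) = 0·L_0 + 1·L_1 + (-7)·L_2 + 1·L_3
  0·L_0(s) = 0
  1·L_1(s) = (1/2)s^3 + (1/2)s^2 - s
  (-7)·L_2(s) = (7/2)s^3 + 7s^2 - (7/2)s - 7
  1·L_3(s) = (1/6)s^3 + (1/2)s^2 + (1/3)s
Adding term by term: (25/6)s^3 + 8s^2 - (25/6)s - 7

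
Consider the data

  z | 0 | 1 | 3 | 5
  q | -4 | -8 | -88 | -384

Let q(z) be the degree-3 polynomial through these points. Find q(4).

Evaluate each Lagrange basis at z = 4:
L_0(4) = (3)·(1)·(-1)/[(-1)·(-3)·(-5)] = 1/5
L_1(4) = (4)·(1)·(-1)/[(1)·(-2)·(-4)] = -1/2
L_2(4) = (4)·(3)·(-1)/[(3)·(2)·(-2)] = 1
L_3(4) = (4)·(3)·(1)/[(5)·(4)·(2)] = 3/10
Sum: (-4)·(1/5) + (-8)·(-1/2) + (-88)·(1) + (-384)·(3/10) = -200

-200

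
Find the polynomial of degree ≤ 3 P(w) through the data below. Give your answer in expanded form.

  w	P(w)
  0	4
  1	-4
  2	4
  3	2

Build the Lagrange basis polynomials:
L_0(w) = (w - 1)(w - 2)(w - 3) / [-6] = -(1/6)w^3 + w^2 - (11/6)w + 1
L_1(w) = w(w - 2)(w - 3) / [2] = (1/2)w^3 - (5/2)w^2 + 3w
L_2(w) = w(w - 1)(w - 3) / [-2] = -(1/2)w^3 + 2w^2 - (3/2)w
L_3(w) = w(w - 1)(w - 2) / [6] = (1/6)w^3 - (1/2)w^2 + (1/3)w
P(w) = 4·L_0 + (-4)·L_1 + 4·L_2 + 2·L_3
  4·L_0(w) = -(2/3)w^3 + 4w^2 - (22/3)w + 4
  (-4)·L_1(w) = -2w^3 + 10w^2 - 12w
  4·L_2(w) = -2w^3 + 8w^2 - 6w
  2·L_3(w) = (1/3)w^3 - w^2 + (2/3)w
Adding term by term: -(13/3)w^3 + 21w^2 - (74/3)w + 4

P(w) = -(13/3)w^3 + 21w^2 - (74/3)w + 4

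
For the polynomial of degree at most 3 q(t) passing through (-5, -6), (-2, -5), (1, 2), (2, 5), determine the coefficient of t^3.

The leading coefficient equals the top divided difference q[-5,-2,1,2].
q[-5,-2] = (-5 - (-6)) / (-2 - (-5)) = 1/3
q[-2,1] = (2 - (-5)) / (1 - (-2)) = 7/3
q[1,2] = (5 - 2) / (2 - 1) = 3
q[-5,-2,1] = (7/3 - 1/3) / (1 - (-5)) = 1/3
q[-2,1,2] = (3 - 7/3) / (2 - (-2)) = 1/6
q[-5,-2,1,2] = (1/6 - 1/3) / (2 - (-5)) = -1/42

-1/42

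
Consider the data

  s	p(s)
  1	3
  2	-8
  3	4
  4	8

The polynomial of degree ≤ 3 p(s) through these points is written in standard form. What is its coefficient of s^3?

-31/6

The leading coefficient equals the top divided difference p[1,2,3,4].
p[1,2] = (-8 - 3) / (2 - 1) = -11
p[2,3] = (4 - (-8)) / (3 - 2) = 12
p[3,4] = (8 - 4) / (4 - 3) = 4
p[1,2,3] = (12 - (-11)) / (3 - 1) = 23/2
p[2,3,4] = (4 - 12) / (4 - 2) = -4
p[1,2,3,4] = (-4 - 23/2) / (4 - 1) = -31/6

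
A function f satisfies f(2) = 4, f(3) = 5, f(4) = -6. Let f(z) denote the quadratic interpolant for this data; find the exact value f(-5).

Evaluate each Lagrange basis at z = -5:
L_0(-5) = (-8)·(-9)/[(-1)·(-2)] = 36
L_1(-5) = (-7)·(-9)/[(1)·(-1)] = -63
L_2(-5) = (-7)·(-8)/[(2)·(1)] = 28
Sum: 4·(36) + 5·(-63) + (-6)·(28) = -339

-339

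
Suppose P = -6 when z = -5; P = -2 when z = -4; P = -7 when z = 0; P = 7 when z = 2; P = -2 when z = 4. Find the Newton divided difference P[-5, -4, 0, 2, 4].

P[-5,-4] = (-2 - (-6)) / (-4 - (-5)) = 4
P[-4,0] = (-7 - (-2)) / (0 - (-4)) = -5/4
P[0,2] = (7 - (-7)) / (2 - 0) = 7
P[2,4] = (-2 - 7) / (4 - 2) = -9/2
P[-5,-4,0] = (-5/4 - 4) / (0 - (-5)) = -21/20
P[-4,0,2] = (7 - (-5/4)) / (2 - (-4)) = 11/8
P[0,2,4] = (-9/2 - 7) / (4 - 0) = -23/8
P[-5,-4,0,2] = (11/8 - (-21/20)) / (2 - (-5)) = 97/280
P[-4,0,2,4] = (-23/8 - 11/8) / (4 - (-4)) = -17/32
P[-5,-4,0,2,4] = (-17/32 - 97/280) / (4 - (-5)) = -983/10080

-983/10080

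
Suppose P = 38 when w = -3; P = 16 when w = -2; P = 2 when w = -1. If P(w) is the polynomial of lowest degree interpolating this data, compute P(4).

Evaluate each Lagrange basis at w = 4:
L_0(4) = (6)·(5)/[(-1)·(-2)] = 15
L_1(4) = (7)·(5)/[(1)·(-1)] = -35
L_2(4) = (7)·(6)/[(2)·(1)] = 21
Sum: 38·(15) + 16·(-35) + 2·(21) = 52

52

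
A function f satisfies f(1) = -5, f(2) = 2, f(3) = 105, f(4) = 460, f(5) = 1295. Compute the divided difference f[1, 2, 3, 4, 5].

3

f[1,2] = (2 - (-5)) / (2 - 1) = 7
f[2,3] = (105 - 2) / (3 - 2) = 103
f[3,4] = (460 - 105) / (4 - 3) = 355
f[4,5] = (1295 - 460) / (5 - 4) = 835
f[1,2,3] = (103 - 7) / (3 - 1) = 48
f[2,3,4] = (355 - 103) / (4 - 2) = 126
f[3,4,5] = (835 - 355) / (5 - 3) = 240
f[1,2,3,4] = (126 - 48) / (4 - 1) = 26
f[2,3,4,5] = (240 - 126) / (5 - 2) = 38
f[1,2,3,4,5] = (38 - 26) / (5 - 1) = 3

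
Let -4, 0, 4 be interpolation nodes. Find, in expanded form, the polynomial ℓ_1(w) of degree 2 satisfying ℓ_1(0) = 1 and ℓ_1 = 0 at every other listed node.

ℓ_1(w) = (w + 4)(w - 4) / [(4)·(-4)]
       = (w^2 - 16) / (-16)

ℓ_1(w) = -(1/16)w^2 + 1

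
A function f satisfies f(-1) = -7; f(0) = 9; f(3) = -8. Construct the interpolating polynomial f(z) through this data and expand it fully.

Build the Lagrange basis polynomials:
L_0(z) = z(z - 3) / [4] = (1/4)z^2 - (3/4)z
L_1(z) = (z + 1)(z - 3) / [-3] = -(1/3)z^2 + (2/3)z + 1
L_2(z) = (z + 1)z / [12] = (1/12)z^2 + (1/12)z
f(z) = (-7)·L_0 + 9·L_1 + (-8)·L_2
  (-7)·L_0(z) = -(7/4)z^2 + (21/4)z
  9·L_1(z) = -3z^2 + 6z + 9
  (-8)·L_2(z) = -(2/3)z^2 - (2/3)z
Adding term by term: -(65/12)z^2 + (127/12)z + 9

f(z) = -(65/12)z^2 + (127/12)z + 9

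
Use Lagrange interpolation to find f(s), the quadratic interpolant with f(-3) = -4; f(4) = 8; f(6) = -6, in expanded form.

f(s) = -(61/63)s^2 + (169/63)s + 268/21

L_0(s) = (s - 4)(s - 6) / [63] = (1/63)s^2 - (10/63)s + 8/21
L_1(s) = (s + 3)(s - 6) / [-14] = -(1/14)s^2 + (3/14)s + 9/7
L_2(s) = (s + 3)(s - 4) / [18] = (1/18)s^2 - (1/18)s - 2/3
f(s) = (-4)·L_0 + 8·L_1 + (-6)·L_2
  (-4)·L_0(s) = -(4/63)s^2 + (40/63)s - 32/21
  8·L_1(s) = -(4/7)s^2 + (12/7)s + 72/7
  (-6)·L_2(s) = -(1/3)s^2 + (1/3)s + 4
Adding term by term: -(61/63)s^2 + (169/63)s + 268/21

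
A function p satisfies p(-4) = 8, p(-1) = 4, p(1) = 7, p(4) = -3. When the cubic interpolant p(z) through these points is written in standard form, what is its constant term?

L_0(z) = (z + 1)(z - 1)(z - 4) / [-120] = -(1/120)z^3 + (1/30)z^2 + (1/120)z - 1/30
L_1(z) = (z + 4)(z - 1)(z - 4) / [30] = (1/30)z^3 - (1/30)z^2 - (8/15)z + 8/15
L_2(z) = (z + 4)(z + 1)(z - 4) / [-30] = -(1/30)z^3 - (1/30)z^2 + (8/15)z + 8/15
L_3(z) = (z + 4)(z + 1)(z - 1) / [120] = (1/120)z^3 + (1/30)z^2 - (1/120)z - 1/30
p(z) = 8·L_0 + 4·L_1 + 7·L_2 + (-3)·L_3
Only the constant term is needed; take it from each L_i and combine:
8·(-1/30) + 4·(8/15) + 7·(8/15) + (-3)·(-1/30) = 57/10

57/10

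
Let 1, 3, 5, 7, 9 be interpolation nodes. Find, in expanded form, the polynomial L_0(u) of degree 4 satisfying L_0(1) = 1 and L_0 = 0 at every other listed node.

L_0(u) = (u - 3)(u - 5)(u - 7)(u - 9) / [(-2)·(-4)·(-6)·(-8)]
       = (u^4 - 24u^3 + 206u^2 - 744u + 945) / (384)

L_0(u) = (1/384)u^4 - (1/16)u^3 + (103/192)u^2 - (31/16)u + 315/128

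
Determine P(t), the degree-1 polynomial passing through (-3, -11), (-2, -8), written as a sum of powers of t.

P(t) = 3t - 2

Build the Lagrange basis polynomials:
L_0(t) = (t + 2) / [-1] = -t - 2
L_1(t) = (t + 3) / [1] = t + 3
P(t) = (-11)·L_0 + (-8)·L_1
  (-11)·L_0(t) = 11t + 22
  (-8)·L_1(t) = -8t - 24
Adding term by term: 3t - 2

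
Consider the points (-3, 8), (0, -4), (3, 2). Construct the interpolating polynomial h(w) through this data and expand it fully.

h(w) = w^2 - w - 4

L_0(w) = w(w - 3) / [18] = (1/18)w^2 - (1/6)w
L_1(w) = (w + 3)(w - 3) / [-9] = -(1/9)w^2 + 1
L_2(w) = (w + 3)w / [18] = (1/18)w^2 + (1/6)w
h(w) = 8·L_0 + (-4)·L_1 + 2·L_2
  8·L_0(w) = (4/9)w^2 - (4/3)w
  (-4)·L_1(w) = (4/9)w^2 - 4
  2·L_2(w) = (1/9)w^2 + (1/3)w
Adding term by term: w^2 - w - 4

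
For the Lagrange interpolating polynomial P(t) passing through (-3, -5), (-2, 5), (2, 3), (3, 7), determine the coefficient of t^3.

1/2

The leading coefficient equals the top divided difference P[-3,-2,2,3].
P[-3,-2] = (5 - (-5)) / (-2 - (-3)) = 10
P[-2,2] = (3 - 5) / (2 - (-2)) = -1/2
P[2,3] = (7 - 3) / (3 - 2) = 4
P[-3,-2,2] = (-1/2 - 10) / (2 - (-3)) = -21/10
P[-2,2,3] = (4 - (-1/2)) / (3 - (-2)) = 9/10
P[-3,-2,2,3] = (9/10 - (-21/10)) / (3 - (-3)) = 1/2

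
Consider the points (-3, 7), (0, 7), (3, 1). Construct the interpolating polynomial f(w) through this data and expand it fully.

f(w) = -(1/3)w^2 - w + 7

Build the Lagrange basis polynomials:
L_0(w) = w(w - 3) / [18] = (1/18)w^2 - (1/6)w
L_1(w) = (w + 3)(w - 3) / [-9] = -(1/9)w^2 + 1
L_2(w) = (w + 3)w / [18] = (1/18)w^2 + (1/6)w
f(w) = 7·L_0 + 7·L_1 + 1·L_2
  7·L_0(w) = (7/18)w^2 - (7/6)w
  7·L_1(w) = -(7/9)w^2 + 7
  1·L_2(w) = (1/18)w^2 + (1/6)w
Adding term by term: -(1/3)w^2 - w + 7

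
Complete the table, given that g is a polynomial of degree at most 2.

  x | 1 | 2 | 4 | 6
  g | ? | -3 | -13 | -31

-1

The 3 known values determine g uniquely (degree ≤ 2).
Evaluate each Lagrange basis at x = 1:
L_0(1) = (-3)·(-5)/[(-2)·(-4)] = 15/8
L_1(1) = (-1)·(-5)/[(2)·(-2)] = -5/4
L_2(1) = (-1)·(-3)/[(4)·(2)] = 3/8
Sum: (-3)·(15/8) + (-13)·(-5/4) + (-31)·(3/8) = -1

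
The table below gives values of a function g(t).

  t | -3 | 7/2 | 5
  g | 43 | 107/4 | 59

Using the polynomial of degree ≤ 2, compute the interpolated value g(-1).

L_0(-1) = (-9/2)·(-6)/[(-13/2)·(-8)] = 27/52
L_1(-1) = (2)·(-6)/[(13/2)·(-3/2)] = 16/13
L_2(-1) = (2)·(-9/2)/[(8)·(3/2)] = -3/4
Sum: 43·(27/52) + 107/4·(16/13) + 59·(-3/4) = 11

11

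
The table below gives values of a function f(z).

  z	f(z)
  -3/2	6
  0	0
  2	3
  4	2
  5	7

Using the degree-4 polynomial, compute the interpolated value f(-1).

L_0(-1) = (-1)·(-3)·(-5)·(-6)/[(-3/2)·(-7/2)·(-11/2)·(-13/2)] = 480/1001
L_1(-1) = (1/2)·(-3)·(-5)·(-6)/[(3/2)·(-2)·(-4)·(-5)] = 3/4
L_2(-1) = (1/2)·(-1)·(-5)·(-6)/[(7/2)·(2)·(-2)·(-3)] = -5/14
L_3(-1) = (1/2)·(-1)·(-3)·(-6)/[(11/2)·(4)·(2)·(-1)] = 9/44
L_4(-1) = (1/2)·(-1)·(-3)·(-5)/[(13/2)·(5)·(3)·(1)] = -1/13
Sum: 6·(480/1001) + 0 + 3·(-5/14) + 2·(9/44) + 7·(-1/13) = 1678/1001

1678/1001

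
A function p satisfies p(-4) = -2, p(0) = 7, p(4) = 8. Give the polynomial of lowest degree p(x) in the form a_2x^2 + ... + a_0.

L_0(x) = x(x - 4) / [32] = (1/32)x^2 - (1/8)x
L_1(x) = (x + 4)(x - 4) / [-16] = -(1/16)x^2 + 1
L_2(x) = (x + 4)x / [32] = (1/32)x^2 + (1/8)x
p(x) = (-2)·L_0 + 7·L_1 + 8·L_2
  (-2)·L_0(x) = -(1/16)x^2 + (1/4)x
  7·L_1(x) = -(7/16)x^2 + 7
  8·L_2(x) = (1/4)x^2 + x
Adding term by term: -(1/4)x^2 + (5/4)x + 7

p(x) = -(1/4)x^2 + (5/4)x + 7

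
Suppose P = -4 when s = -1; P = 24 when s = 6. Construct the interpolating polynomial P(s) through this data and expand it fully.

P(s) = 4s

Build the Lagrange basis polynomials:
L_0(s) = (s - 6) / [-7] = -(1/7)s + 6/7
L_1(s) = (s + 1) / [7] = (1/7)s + 1/7
P(s) = (-4)·L_0 + 24·L_1
  (-4)·L_0(s) = (4/7)s - 24/7
  24·L_1(s) = (24/7)s + 24/7
Adding term by term: 4s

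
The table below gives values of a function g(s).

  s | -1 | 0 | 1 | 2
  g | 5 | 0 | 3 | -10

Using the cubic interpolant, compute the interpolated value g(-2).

Evaluate each Lagrange basis at s = -2:
L_0(-2) = (-2)·(-3)·(-4)/[(-1)·(-2)·(-3)] = 4
L_1(-2) = (-1)·(-3)·(-4)/[(1)·(-1)·(-2)] = -6
L_2(-2) = (-1)·(-2)·(-4)/[(2)·(1)·(-1)] = 4
L_3(-2) = (-1)·(-2)·(-3)/[(3)·(2)·(1)] = -1
Sum: 5·(4) + 0 + 3·(4) + (-10)·(-1) = 42

42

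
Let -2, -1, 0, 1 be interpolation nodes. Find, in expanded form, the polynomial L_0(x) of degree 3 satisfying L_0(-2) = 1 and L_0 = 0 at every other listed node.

L_0(x) = (x + 1)x(x - 1) / [(-1)·(-2)·(-3)]
       = (x^3 - x) / (-6)

L_0(x) = -(1/6)x^3 + (1/6)x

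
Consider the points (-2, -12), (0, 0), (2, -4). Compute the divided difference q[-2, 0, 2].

q[-2,0] = (0 - (-12)) / (0 - (-2)) = 6
q[0,2] = (-4 - 0) / (2 - 0) = -2
q[-2,0,2] = (-2 - 6) / (2 - (-2)) = -2

-2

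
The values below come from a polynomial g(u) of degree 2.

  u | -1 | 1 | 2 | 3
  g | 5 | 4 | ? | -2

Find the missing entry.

The 3 known values determine g uniquely (degree ≤ 2).
Evaluate each Lagrange basis at u = 2:
L_0(2) = (1)·(-1)/[(-2)·(-4)] = -1/8
L_1(2) = (3)·(-1)/[(2)·(-2)] = 3/4
L_2(2) = (3)·(1)/[(4)·(2)] = 3/8
Sum: 5·(-1/8) + 4·(3/4) + (-2)·(3/8) = 13/8

13/8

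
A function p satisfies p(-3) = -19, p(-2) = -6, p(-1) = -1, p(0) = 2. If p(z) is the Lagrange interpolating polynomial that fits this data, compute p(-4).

L_0(-4) = (-2)·(-3)·(-4)/[(-1)·(-2)·(-3)] = 4
L_1(-4) = (-1)·(-3)·(-4)/[(1)·(-1)·(-2)] = -6
L_2(-4) = (-1)·(-2)·(-4)/[(2)·(1)·(-1)] = 4
L_3(-4) = (-1)·(-2)·(-3)/[(3)·(2)·(1)] = -1
Sum: (-19)·(4) + (-6)·(-6) + (-1)·(4) + 2·(-1) = -46

-46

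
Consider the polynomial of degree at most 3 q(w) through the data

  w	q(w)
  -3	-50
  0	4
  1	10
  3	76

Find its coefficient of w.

3

L_0(w) = w(w - 1)(w - 3) / [-72] = -(1/72)w^3 + (1/18)w^2 - (1/24)w
L_1(w) = (w + 3)(w - 1)(w - 3) / [9] = (1/9)w^3 - (1/9)w^2 - w + 1
L_2(w) = (w + 3)w(w - 3) / [-8] = -(1/8)w^3 + (9/8)w
L_3(w) = (w + 3)w(w - 1) / [36] = (1/36)w^3 + (1/18)w^2 - (1/12)w
q(w) = (-50)·L_0 + 4·L_1 + 10·L_2 + 76·L_3
Only the coefficient of w is needed; take it from each L_i and combine:
(-50)·(-1/24) + 4·(-1) + 10·(9/8) + 76·(-1/12) = 3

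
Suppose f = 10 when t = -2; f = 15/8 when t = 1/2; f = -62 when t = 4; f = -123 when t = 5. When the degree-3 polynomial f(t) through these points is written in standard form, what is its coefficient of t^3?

The leading coefficient equals the top divided difference f[-2,1/2,4,5].
f[-2,1/2] = (15/8 - 10) / (1/2 - (-2)) = -13/4
f[1/2,4] = (-62 - 15/8) / (4 - 1/2) = -73/4
f[4,5] = (-123 - (-62)) / (5 - 4) = -61
f[-2,1/2,4] = (-73/4 - (-13/4)) / (4 - (-2)) = -5/2
f[1/2,4,5] = (-61 - (-73/4)) / (5 - 1/2) = -19/2
f[-2,1/2,4,5] = (-19/2 - (-5/2)) / (5 - (-2)) = -1

-1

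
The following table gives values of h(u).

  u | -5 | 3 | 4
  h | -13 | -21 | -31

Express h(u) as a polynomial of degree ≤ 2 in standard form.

h(u) = -u^2 - 3u - 3

L_0(u) = (u - 3)(u - 4) / [72] = (1/72)u^2 - (7/72)u + 1/6
L_1(u) = (u + 5)(u - 4) / [-8] = -(1/8)u^2 - (1/8)u + 5/2
L_2(u) = (u + 5)(u - 3) / [9] = (1/9)u^2 + (2/9)u - 5/3
h(u) = (-13)·L_0 + (-21)·L_1 + (-31)·L_2
  (-13)·L_0(u) = -(13/72)u^2 + (91/72)u - 13/6
  (-21)·L_1(u) = (21/8)u^2 + (21/8)u - 105/2
  (-31)·L_2(u) = -(31/9)u^2 - (62/9)u + 155/3
Adding term by term: -u^2 - 3u - 3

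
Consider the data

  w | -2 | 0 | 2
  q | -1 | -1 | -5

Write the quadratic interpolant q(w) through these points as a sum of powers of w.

Build the Lagrange basis polynomials:
L_0(w) = w(w - 2) / [8] = (1/8)w^2 - (1/4)w
L_1(w) = (w + 2)(w - 2) / [-4] = -(1/4)w^2 + 1
L_2(w) = (w + 2)w / [8] = (1/8)w^2 + (1/4)w
q(w) = (-1)·L_0 + (-1)·L_1 + (-5)·L_2
  (-1)·L_0(w) = -(1/8)w^2 + (1/4)w
  (-1)·L_1(w) = (1/4)w^2 - 1
  (-5)·L_2(w) = -(5/8)w^2 - (5/4)w
Adding term by term: -(1/2)w^2 - w - 1

q(w) = -(1/2)w^2 - w - 1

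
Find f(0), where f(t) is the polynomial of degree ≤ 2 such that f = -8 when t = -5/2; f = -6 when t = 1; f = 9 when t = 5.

Evaluate each Lagrange basis at t = 0:
L_0(0) = (-1)·(-5)/[(-7/2)·(-15/2)] = 4/21
L_1(0) = (5/2)·(-5)/[(7/2)·(-4)] = 25/28
L_2(0) = (5/2)·(-1)/[(15/2)·(4)] = -1/12
Sum: (-8)·(4/21) + (-6)·(25/28) + 9·(-1/12) = -641/84

-641/84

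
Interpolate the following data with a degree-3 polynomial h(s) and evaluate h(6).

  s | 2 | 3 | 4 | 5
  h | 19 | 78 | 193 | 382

663

L_0(6) = (3)·(2)·(1)/[(-1)·(-2)·(-3)] = -1
L_1(6) = (4)·(2)·(1)/[(1)·(-1)·(-2)] = 4
L_2(6) = (4)·(3)·(1)/[(2)·(1)·(-1)] = -6
L_3(6) = (4)·(3)·(2)/[(3)·(2)·(1)] = 4
Sum: 19·(-1) + 78·(4) + 193·(-6) + 382·(4) = 663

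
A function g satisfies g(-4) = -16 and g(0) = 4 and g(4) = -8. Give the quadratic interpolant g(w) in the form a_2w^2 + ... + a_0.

Build the Lagrange basis polynomials:
L_0(w) = w(w - 4) / [32] = (1/32)w^2 - (1/8)w
L_1(w) = (w + 4)(w - 4) / [-16] = -(1/16)w^2 + 1
L_2(w) = (w + 4)w / [32] = (1/32)w^2 + (1/8)w
g(w) = (-16)·L_0 + 4·L_1 + (-8)·L_2
  (-16)·L_0(w) = -(1/2)w^2 + 2w
  4·L_1(w) = -(1/4)w^2 + 4
  (-8)·L_2(w) = -(1/4)w^2 - w
Adding term by term: -w^2 + w + 4

g(w) = -w^2 + w + 4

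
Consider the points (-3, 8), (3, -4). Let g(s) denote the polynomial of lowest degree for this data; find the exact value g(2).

L_0(2) = (-1)/[(-6)] = 1/6
L_1(2) = (5)/[(6)] = 5/6
Sum: 8·(1/6) + (-4)·(5/6) = -2

-2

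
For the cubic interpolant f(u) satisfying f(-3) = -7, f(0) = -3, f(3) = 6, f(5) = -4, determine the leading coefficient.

-169/720

The leading coefficient equals the top divided difference f[-3,0,3,5].
f[-3,0] = (-3 - (-7)) / (0 - (-3)) = 4/3
f[0,3] = (6 - (-3)) / (3 - 0) = 3
f[3,5] = (-4 - 6) / (5 - 3) = -5
f[-3,0,3] = (3 - 4/3) / (3 - (-3)) = 5/18
f[0,3,5] = (-5 - 3) / (5 - 0) = -8/5
f[-3,0,3,5] = (-8/5 - 5/18) / (5 - (-3)) = -169/720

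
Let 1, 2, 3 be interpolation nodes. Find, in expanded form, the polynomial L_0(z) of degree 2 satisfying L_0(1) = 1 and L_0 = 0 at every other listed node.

L_0(z) = (1/2)z^2 - (5/2)z + 3

L_0(z) = (z - 2)(z - 3) / [(-1)·(-2)]
       = (z^2 - 5z + 6) / (2)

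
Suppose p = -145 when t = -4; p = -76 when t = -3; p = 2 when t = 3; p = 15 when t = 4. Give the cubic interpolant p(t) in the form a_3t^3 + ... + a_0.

p(t) = t^3 - 4t^2 + 4t - 1

Build the Lagrange basis polynomials:
L_0(t) = (t + 3)(t - 3)(t - 4) / [-56] = -(1/56)t^3 + (1/14)t^2 + (9/56)t - 9/14
L_1(t) = (t + 4)(t - 3)(t - 4) / [42] = (1/42)t^3 - (1/14)t^2 - (8/21)t + 8/7
L_2(t) = (t + 4)(t + 3)(t - 4) / [-42] = -(1/42)t^3 - (1/14)t^2 + (8/21)t + 8/7
L_3(t) = (t + 4)(t + 3)(t - 3) / [56] = (1/56)t^3 + (1/14)t^2 - (9/56)t - 9/14
p(t) = (-145)·L_0 + (-76)·L_1 + 2·L_2 + 15·L_3
  (-145)·L_0(t) = (145/56)t^3 - (145/14)t^2 - (1305/56)t + 1305/14
  (-76)·L_1(t) = -(38/21)t^3 + (38/7)t^2 + (608/21)t - 608/7
  2·L_2(t) = -(1/21)t^3 - (1/7)t^2 + (16/21)t + 16/7
  15·L_3(t) = (15/56)t^3 + (15/14)t^2 - (135/56)t - 135/14
Adding term by term: t^3 - 4t^2 + 4t - 1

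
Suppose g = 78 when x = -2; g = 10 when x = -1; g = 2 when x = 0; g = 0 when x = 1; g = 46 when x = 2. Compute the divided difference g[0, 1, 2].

24

g[0,1] = (0 - 2) / (1 - 0) = -2
g[1,2] = (46 - 0) / (2 - 1) = 46
g[0,1,2] = (46 - (-2)) / (2 - 0) = 24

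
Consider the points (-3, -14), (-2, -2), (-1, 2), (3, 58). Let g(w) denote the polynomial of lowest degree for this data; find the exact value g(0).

4

Using Newton's divided-difference form:
g[-3,-2] = (-2 - (-14)) / (-2 - (-3)) = 12
g[-2,-1] = (2 - (-2)) / (-1 - (-2)) = 4
g[-1,3] = (58 - 2) / (3 - (-1)) = 14
g[-3,-2,-1] = (4 - 12) / (-1 - (-3)) = -4
g[-2,-1,3] = (14 - 4) / (3 - (-2)) = 2
g[-3,-2,-1,3] = (2 - (-4)) / (3 - (-3)) = 1
g(0) = -14 + 12·(3) + (-4)·(3)·(2) + 1·(3)·(2)·(1) = 4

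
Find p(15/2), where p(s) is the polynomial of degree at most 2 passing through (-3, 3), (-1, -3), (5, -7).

Evaluate each Lagrange basis at s = 15/2:
L_0(15/2) = (17/2)·(5/2)/[(-2)·(-8)] = 85/64
L_1(15/2) = (21/2)·(5/2)/[(2)·(-6)] = -35/16
L_2(15/2) = (21/2)·(17/2)/[(8)·(6)] = 119/64
Sum: 3·(85/64) + (-3)·(-35/16) + (-7)·(119/64) = -79/32

-79/32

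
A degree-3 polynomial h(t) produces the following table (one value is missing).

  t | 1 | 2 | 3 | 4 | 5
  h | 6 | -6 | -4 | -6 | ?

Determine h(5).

-30

The 4 known values determine h uniquely (degree ≤ 3).
L_0(5) = (3)·(2)·(1)/[(-1)·(-2)·(-3)] = -1
L_1(5) = (4)·(2)·(1)/[(1)·(-1)·(-2)] = 4
L_2(5) = (4)·(3)·(1)/[(2)·(1)·(-1)] = -6
L_3(5) = (4)·(3)·(2)/[(3)·(2)·(1)] = 4
Sum: 6·(-1) + (-6)·(4) + (-4)·(-6) + (-6)·(4) = -30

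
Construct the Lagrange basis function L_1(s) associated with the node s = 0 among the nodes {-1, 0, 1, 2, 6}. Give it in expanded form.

L_1(s) = -(1/12)s^4 + (2/3)s^3 - (11/12)s^2 - (2/3)s + 1

L_1(s) = (s + 1)(s - 1)(s - 2)(s - 6) / [(1)·(-1)·(-2)·(-6)]
       = (s^4 - 8s^3 + 11s^2 + 8s - 12) / (-12)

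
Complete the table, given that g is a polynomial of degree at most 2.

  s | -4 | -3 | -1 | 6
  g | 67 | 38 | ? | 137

The 3 known values determine g uniquely (degree ≤ 2).
L_0(-1) = (2)·(-7)/[(-1)·(-10)] = -7/5
L_1(-1) = (3)·(-7)/[(1)·(-9)] = 7/3
L_2(-1) = (3)·(2)/[(10)·(9)] = 1/15
Sum: 67·(-7/5) + 38·(7/3) + 137·(1/15) = 4

4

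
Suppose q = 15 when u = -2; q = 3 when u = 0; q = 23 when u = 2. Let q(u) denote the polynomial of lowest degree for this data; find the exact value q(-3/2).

9

L_0(-3/2) = (-3/2)·(-7/2)/[(-2)·(-4)] = 21/32
L_1(-3/2) = (1/2)·(-7/2)/[(2)·(-2)] = 7/16
L_2(-3/2) = (1/2)·(-3/2)/[(4)·(2)] = -3/32
Sum: 15·(21/32) + 3·(7/16) + 23·(-3/32) = 9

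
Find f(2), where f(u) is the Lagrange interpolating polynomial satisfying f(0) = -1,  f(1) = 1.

3

L_0(2) = (1)/[(-1)] = -1
L_1(2) = (2)/[(1)] = 2
Sum: (-1)·(-1) + 1·(2) = 3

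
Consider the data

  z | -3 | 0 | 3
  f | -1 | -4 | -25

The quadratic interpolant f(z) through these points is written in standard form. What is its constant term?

-4

Build the Lagrange basis polynomials:
L_0(z) = z(z - 3) / [18] = (1/18)z^2 - (1/6)z
L_1(z) = (z + 3)(z - 3) / [-9] = -(1/9)z^2 + 1
L_2(z) = (z + 3)z / [18] = (1/18)z^2 + (1/6)z
f(z) = (-1)·L_0 + (-4)·L_1 + (-25)·L_2
Only the constant term is needed; take it from each L_i and combine:
(-1)·(0) + (-4)·(1) + (-25)·(0) = -4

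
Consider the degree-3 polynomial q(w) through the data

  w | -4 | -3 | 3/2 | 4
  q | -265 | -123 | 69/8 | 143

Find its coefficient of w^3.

3

Build the Lagrange basis polynomials:
L_0(w) = (w + 3)(w - 3/2)(w - 4) / [-44] = -(1/44)w^3 + (5/88)w^2 + (21/88)w - 9/22
L_1(w) = (w + 4)(w - 3/2)(w - 4) / [63/2] = (2/63)w^3 - (1/21)w^2 - (32/63)w + 16/21
L_2(w) = (w + 4)(w + 3)(w - 4) / [-495/8] = -(8/495)w^3 - (8/165)w^2 + (128/495)w + 128/165
L_3(w) = (w + 4)(w + 3)(w - 3/2) / [140] = (1/140)w^3 + (11/280)w^2 + (3/280)w - 9/70
q(w) = (-265)·L_0 + (-123)·L_1 + (69/8)·L_2 + 143·L_3
Only the coefficient of w^3 is needed; take it from each L_i and combine:
(-265)·(-1/44) + (-123)·(2/63) + (69/8)·(-8/495) + 143·(1/140) = 3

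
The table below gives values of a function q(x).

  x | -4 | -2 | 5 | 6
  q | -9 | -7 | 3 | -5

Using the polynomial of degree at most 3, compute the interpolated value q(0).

2/7

Using Newton's divided-difference form:
q[-4,-2] = (-7 - (-9)) / (-2 - (-4)) = 1
q[-2,5] = (3 - (-7)) / (5 - (-2)) = 10/7
q[5,6] = (-5 - 3) / (6 - 5) = -8
q[-4,-2,5] = (10/7 - 1) / (5 - (-4)) = 1/21
q[-2,5,6] = (-8 - 10/7) / (6 - (-2)) = -33/28
q[-4,-2,5,6] = (-33/28 - 1/21) / (6 - (-4)) = -103/840
q(0) = -9 + 1·(4) + (1/21)·(4)·(2) + (-103/840)·(4)·(2)·(-5) = 2/7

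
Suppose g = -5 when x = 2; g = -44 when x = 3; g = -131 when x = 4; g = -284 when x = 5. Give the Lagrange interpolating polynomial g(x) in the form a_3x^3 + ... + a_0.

Build the Lagrange basis polynomials:
L_0(x) = (x - 3)(x - 4)(x - 5) / [-6] = -(1/6)x^3 + 2x^2 - (47/6)x + 10
L_1(x) = (x - 2)(x - 4)(x - 5) / [2] = (1/2)x^3 - (11/2)x^2 + 19x - 20
L_2(x) = (x - 2)(x - 3)(x - 5) / [-2] = -(1/2)x^3 + 5x^2 - (31/2)x + 15
L_3(x) = (x - 2)(x - 3)(x - 4) / [6] = (1/6)x^3 - (3/2)x^2 + (13/3)x - 4
g(x) = (-5)·L_0 + (-44)·L_1 + (-131)·L_2 + (-284)·L_3
  (-5)·L_0(x) = (5/6)x^3 - 10x^2 + (235/6)x - 50
  (-44)·L_1(x) = -22x^3 + 242x^2 - 836x + 880
  (-131)·L_2(x) = (131/2)x^3 - 655x^2 + (4061/2)x - 1965
  (-284)·L_3(x) = -(142/3)x^3 + 426x^2 - (3692/3)x + 1136
Adding term by term: -3x^3 + 3x^2 + 3x + 1

g(x) = -3x^3 + 3x^2 + 3x + 1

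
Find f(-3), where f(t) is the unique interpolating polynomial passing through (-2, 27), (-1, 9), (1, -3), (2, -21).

69

Evaluate each Lagrange basis at t = -3:
L_0(-3) = (-2)·(-4)·(-5)/[(-1)·(-3)·(-4)] = 10/3
L_1(-3) = (-1)·(-4)·(-5)/[(1)·(-2)·(-3)] = -10/3
L_2(-3) = (-1)·(-2)·(-5)/[(3)·(2)·(-1)] = 5/3
L_3(-3) = (-1)·(-2)·(-4)/[(4)·(3)·(1)] = -2/3
Sum: 27·(10/3) + 9·(-10/3) + (-3)·(5/3) + (-21)·(-2/3) = 69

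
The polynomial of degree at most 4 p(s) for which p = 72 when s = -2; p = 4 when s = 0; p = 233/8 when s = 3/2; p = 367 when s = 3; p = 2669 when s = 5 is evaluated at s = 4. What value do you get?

1116

Evaluate each Lagrange basis at s = 4:
L_0(4) = (4)·(5/2)·(1)·(-1)/[(-2)·(-7/2)·(-5)·(-7)] = -2/49
L_1(4) = (6)·(5/2)·(1)·(-1)/[(2)·(-3/2)·(-3)·(-5)] = 1/3
L_2(4) = (6)·(4)·(1)·(-1)/[(7/2)·(3/2)·(-3/2)·(-7/2)] = -128/147
L_3(4) = (6)·(4)·(5/2)·(-1)/[(5)·(3)·(3/2)·(-2)] = 4/3
L_4(4) = (6)·(4)·(5/2)·(1)/[(7)·(5)·(7/2)·(2)] = 12/49
Sum: 72·(-2/49) + 4·(1/3) + 233/8·(-128/147) + 367·(4/3) + 2669·(12/49) = 1116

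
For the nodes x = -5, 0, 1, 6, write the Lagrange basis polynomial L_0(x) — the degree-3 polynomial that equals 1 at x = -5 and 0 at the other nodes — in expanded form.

L_0(x) = -(1/330)x^3 + (7/330)x^2 - (1/55)x

L_0(x) = x(x - 1)(x - 6) / [(-5)·(-6)·(-11)]
       = (x^3 - 7x^2 + 6x) / (-330)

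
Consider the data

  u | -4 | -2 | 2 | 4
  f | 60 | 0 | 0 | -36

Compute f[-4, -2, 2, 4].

f[-4,-2] = (0 - 60) / (-2 - (-4)) = -30
f[-2,2] = (0 - 0) / (2 - (-2)) = 0
f[2,4] = (-36 - 0) / (4 - 2) = -18
f[-4,-2,2] = (0 - (-30)) / (2 - (-4)) = 5
f[-2,2,4] = (-18 - 0) / (4 - (-2)) = -3
f[-4,-2,2,4] = (-3 - 5) / (4 - (-4)) = -1

-1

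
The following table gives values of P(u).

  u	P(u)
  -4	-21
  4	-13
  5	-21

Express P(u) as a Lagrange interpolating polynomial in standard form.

L_0(u) = (u - 4)(u - 5) / [72] = (1/72)u^2 - (1/8)u + 5/18
L_1(u) = (u + 4)(u - 5) / [-8] = -(1/8)u^2 + (1/8)u + 5/2
L_2(u) = (u + 4)(u - 4) / [9] = (1/9)u^2 - 16/9
P(u) = (-21)·L_0 + (-13)·L_1 + (-21)·L_2
  (-21)·L_0(u) = -(7/24)u^2 + (21/8)u - 35/6
  (-13)·L_1(u) = (13/8)u^2 - (13/8)u - 65/2
  (-21)·L_2(u) = -(7/3)u^2 + 112/3
Adding term by term: -u^2 + u - 1

P(u) = -u^2 + u - 1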